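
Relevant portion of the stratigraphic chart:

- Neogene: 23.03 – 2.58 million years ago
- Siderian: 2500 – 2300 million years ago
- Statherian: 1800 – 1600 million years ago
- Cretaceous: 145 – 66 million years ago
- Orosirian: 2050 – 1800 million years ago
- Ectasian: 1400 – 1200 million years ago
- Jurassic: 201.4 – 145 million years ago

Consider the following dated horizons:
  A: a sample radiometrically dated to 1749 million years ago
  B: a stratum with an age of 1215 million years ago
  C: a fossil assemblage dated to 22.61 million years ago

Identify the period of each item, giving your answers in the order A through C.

Match each age against the start–end ranges in the excerpt: A = 1749 Ma → Statherian (1800–1600); B = 1215 Ma → Ectasian (1400–1200); C = 22.61 Ma → Neogene (23.03–2.58).

A — Statherian; B — Ectasian; C — Neogene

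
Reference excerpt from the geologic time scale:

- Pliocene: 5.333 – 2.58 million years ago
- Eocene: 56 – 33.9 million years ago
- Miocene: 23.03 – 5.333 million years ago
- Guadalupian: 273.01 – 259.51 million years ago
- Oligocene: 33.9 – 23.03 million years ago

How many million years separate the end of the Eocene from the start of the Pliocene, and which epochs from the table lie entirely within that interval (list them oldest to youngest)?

28.567 million years; Oligocene, Miocene

The Eocene closes at 33.9 Ma and the Pliocene opens at 5.333 Ma, so the interval is 33.9 − 5.333 = 28.567 Myr.
An epoch fits inside if it starts at or after 33.9 Ma and ends at or before 5.333 Ma; oldest first that gives Oligocene, Miocene.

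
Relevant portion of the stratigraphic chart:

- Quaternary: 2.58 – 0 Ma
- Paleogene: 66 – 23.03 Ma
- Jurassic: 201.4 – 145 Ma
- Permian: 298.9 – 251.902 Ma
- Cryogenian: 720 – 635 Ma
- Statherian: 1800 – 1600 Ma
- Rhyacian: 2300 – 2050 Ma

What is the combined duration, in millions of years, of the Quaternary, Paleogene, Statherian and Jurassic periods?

301.95 million years

Duration is start − end for each: (2.58 − 0) + (66 − 23.03) + (1800 − 1600) + (201.4 − 145).
That is 2.58 + 42.97 + 200 + 56.4, which totals 301.95 million years.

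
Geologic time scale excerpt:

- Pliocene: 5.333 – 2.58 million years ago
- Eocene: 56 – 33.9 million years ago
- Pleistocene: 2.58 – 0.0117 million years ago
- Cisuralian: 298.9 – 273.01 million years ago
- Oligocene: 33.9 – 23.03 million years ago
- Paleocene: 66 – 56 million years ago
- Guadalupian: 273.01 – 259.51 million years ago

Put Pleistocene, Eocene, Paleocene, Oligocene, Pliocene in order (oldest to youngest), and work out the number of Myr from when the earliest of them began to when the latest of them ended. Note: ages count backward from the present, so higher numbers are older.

Start ages (Ma): Paleocene 66, Eocene 56, Oligocene 33.9, Pliocene 5.333, Pleistocene 2.58.
Ordered oldest to youngest: Paleocene, Eocene, Oligocene, Pliocene, Pleistocene.
Span = 66 − 0.0117 = 65.9883 Myr.

Paleocene, Eocene, Oligocene, Pliocene, Pleistocene; total span 65.9883 Myr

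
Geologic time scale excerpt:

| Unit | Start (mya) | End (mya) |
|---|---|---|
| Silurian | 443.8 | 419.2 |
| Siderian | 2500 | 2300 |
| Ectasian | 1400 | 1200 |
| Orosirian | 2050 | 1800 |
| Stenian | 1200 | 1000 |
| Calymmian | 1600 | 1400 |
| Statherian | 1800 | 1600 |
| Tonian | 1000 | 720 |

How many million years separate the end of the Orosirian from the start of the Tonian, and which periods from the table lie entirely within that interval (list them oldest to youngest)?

800 million years; Statherian, Calymmian, Ectasian, Stenian

End of Orosirian = 1800 Ma; start of Tonian = 1000 Ma.
Gap = 1800 − 1000 = 800 Myr.
Periods wholly inside 1800–1000 Ma: Statherian (1800–1600), Calymmian (1600–1400), Ectasian (1400–1200), Stenian (1200–1000).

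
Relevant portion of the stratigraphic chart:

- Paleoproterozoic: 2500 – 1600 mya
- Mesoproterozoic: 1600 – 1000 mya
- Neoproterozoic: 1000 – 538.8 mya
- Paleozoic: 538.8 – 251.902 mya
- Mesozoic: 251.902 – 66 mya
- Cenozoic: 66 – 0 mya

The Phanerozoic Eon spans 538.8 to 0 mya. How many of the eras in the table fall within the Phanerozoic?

3

Eras inside 538.8–0 Ma: Paleozoic, Mesozoic, Cenozoic — 3 in total.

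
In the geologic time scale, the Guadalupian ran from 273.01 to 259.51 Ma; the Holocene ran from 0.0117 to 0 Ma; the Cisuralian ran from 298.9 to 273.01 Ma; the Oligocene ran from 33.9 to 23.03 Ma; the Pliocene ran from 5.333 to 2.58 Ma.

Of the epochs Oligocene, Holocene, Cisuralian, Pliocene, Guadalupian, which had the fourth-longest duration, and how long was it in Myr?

Start − end for each: Oligocene 33.9 − 23.03 = 10.87; Holocene 0.0117 − 0 = 0.0117; Cisuralian 298.9 − 273.01 = 25.89; Pliocene 5.333 − 2.58 = 2.753; Guadalupian 273.01 − 259.51 = 13.5.
Ranking these from longest: Cisuralian > Guadalupian > Oligocene > Pliocene > Holocene.
Position 4 in that ranking is Pliocene, which lasted 2.753 Myr.

Pliocene, 2.753 million years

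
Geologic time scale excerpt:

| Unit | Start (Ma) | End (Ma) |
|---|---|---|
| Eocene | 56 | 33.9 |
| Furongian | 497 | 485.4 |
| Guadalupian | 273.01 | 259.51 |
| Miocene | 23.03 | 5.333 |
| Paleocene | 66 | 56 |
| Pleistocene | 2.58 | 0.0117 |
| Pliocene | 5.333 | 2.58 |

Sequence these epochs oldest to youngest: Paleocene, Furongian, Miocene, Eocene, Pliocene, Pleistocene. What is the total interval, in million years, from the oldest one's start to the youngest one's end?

From the excerpt: Paleocene 66–56; Furongian 497–485.4; Miocene 23.03–5.333; Eocene 56–33.9; Pliocene 5.333–2.58; Pleistocene 2.58–0.0117 (Ma).
Larger Ma is earlier, so the oldest is Furongian and the youngest is Pleistocene; oldest to youngest: Furongian, Paleocene, Eocene, Miocene, Pliocene, Pleistocene.
Oldest start 497 minus youngest end 0.0117 gives 496.9883 Myr overall.

Furongian → Paleocene → Eocene → Miocene → Pliocene → Pleistocene; total span 496.9883 Myr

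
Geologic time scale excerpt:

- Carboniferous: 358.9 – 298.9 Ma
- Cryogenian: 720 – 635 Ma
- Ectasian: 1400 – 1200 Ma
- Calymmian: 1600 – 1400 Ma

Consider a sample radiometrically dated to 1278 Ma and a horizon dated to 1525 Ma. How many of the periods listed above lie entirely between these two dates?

0

Checking each listed span, none has both start < 1525 Ma and end > 1278 Ma — every period straddles one of the two dates or lies outside them — so the count is 0.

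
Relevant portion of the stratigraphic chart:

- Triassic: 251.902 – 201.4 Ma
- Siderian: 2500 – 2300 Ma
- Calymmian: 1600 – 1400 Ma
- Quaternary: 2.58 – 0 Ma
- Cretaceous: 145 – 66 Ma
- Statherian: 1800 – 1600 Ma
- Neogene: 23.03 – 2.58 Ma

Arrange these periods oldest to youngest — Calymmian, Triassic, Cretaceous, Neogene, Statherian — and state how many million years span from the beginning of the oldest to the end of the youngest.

From the excerpt: Calymmian 1600–1400; Triassic 251.902–201.4; Cretaceous 145–66; Neogene 23.03–2.58; Statherian 1800–1600 (Ma).
Larger Ma is earlier, so the oldest is Statherian and the youngest is Neogene; oldest to youngest: Statherian, Calymmian, Triassic, Cretaceous, Neogene.
Oldest start 1800 minus youngest end 2.58 gives 1797.42 Myr overall.

Statherian, Calymmian, Triassic, Cretaceous, Neogene; total span 1797.42 Myr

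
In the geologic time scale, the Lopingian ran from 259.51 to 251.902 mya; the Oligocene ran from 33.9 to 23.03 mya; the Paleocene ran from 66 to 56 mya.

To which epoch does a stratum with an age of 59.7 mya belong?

Paleocene

59.7 Ma lies between 66 and 56 Ma, so it falls in the Paleocene.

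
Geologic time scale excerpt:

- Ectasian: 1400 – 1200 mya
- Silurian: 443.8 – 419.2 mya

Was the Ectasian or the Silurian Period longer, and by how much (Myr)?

Ectasian, by 175.4 million years

Ectasian: 1400 − 1200 = 200 Myr.
Silurian: 443.8 − 419.2 = 24.6 Myr.
Difference: 200 − 24.6 = 175.4 Myr, so the Ectasian was longer.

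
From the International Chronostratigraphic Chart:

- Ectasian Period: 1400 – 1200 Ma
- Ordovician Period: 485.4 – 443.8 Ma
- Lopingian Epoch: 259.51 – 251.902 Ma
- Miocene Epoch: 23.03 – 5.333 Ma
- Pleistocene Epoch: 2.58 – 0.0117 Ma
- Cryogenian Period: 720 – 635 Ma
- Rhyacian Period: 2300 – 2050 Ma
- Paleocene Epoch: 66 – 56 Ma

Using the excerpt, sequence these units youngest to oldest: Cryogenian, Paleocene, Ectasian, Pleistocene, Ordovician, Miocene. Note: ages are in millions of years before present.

Read off each span (Ma): Cryogenian 720–635; Paleocene 66–56; Ectasian 1400–1200; Pleistocene 2.58–0.0117; Ordovician 485.4–443.8; Miocene 23.03–5.333.
Larger Ma is older, so oldest→youngest is Ectasian, Cryogenian, Ordovician, Paleocene, Miocene, Pleistocene; reverse it for youngest→oldest.

Pleistocene → Miocene → Paleocene → Ordovician → Cryogenian → Ectasian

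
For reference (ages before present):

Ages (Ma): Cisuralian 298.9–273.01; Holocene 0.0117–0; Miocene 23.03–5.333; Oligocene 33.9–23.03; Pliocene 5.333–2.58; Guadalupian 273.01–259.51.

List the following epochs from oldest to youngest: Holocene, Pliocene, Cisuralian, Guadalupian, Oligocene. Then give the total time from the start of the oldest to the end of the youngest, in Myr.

Cisuralian, Guadalupian, Oligocene, Pliocene, Holocene; total span 298.9 Myr

Start ages (Ma): Cisuralian 298.9, Guadalupian 273.01, Oligocene 33.9, Pliocene 5.333, Holocene 0.0117.
Ordered oldest to youngest: Cisuralian, Guadalupian, Oligocene, Pliocene, Holocene.
Span = 298.9 − 0 = 298.9 Myr.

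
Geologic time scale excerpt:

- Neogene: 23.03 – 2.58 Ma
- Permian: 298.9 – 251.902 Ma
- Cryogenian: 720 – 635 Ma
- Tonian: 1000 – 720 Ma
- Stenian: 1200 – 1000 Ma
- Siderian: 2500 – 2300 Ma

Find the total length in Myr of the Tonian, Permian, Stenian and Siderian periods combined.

726.998 million years

Each duration: Tonian = 280; Permian = 46.998; Stenian = 200; Siderian = 200.
Sum: 280 + 46.998 + 200 + 200 = 726.998 Myr.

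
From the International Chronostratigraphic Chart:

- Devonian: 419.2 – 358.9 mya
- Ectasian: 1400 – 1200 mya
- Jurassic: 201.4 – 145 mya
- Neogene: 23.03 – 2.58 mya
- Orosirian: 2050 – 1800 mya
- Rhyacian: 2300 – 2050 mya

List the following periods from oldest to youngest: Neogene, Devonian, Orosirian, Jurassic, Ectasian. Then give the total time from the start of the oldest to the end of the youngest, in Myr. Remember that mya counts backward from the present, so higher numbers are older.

Start ages (Ma): Orosirian 2050, Ectasian 1400, Devonian 419.2, Jurassic 201.4, Neogene 23.03.
Ordered oldest to youngest: Orosirian, Ectasian, Devonian, Jurassic, Neogene.
Span = 2050 − 2.58 = 2047.42 Myr.

Orosirian → Ectasian → Devonian → Jurassic → Neogene; total span 2047.42 Myr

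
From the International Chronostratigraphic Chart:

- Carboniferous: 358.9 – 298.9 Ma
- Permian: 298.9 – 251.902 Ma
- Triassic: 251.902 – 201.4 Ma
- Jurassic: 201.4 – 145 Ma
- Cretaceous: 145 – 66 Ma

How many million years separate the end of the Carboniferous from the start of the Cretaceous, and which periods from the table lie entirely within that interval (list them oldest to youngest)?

End of Carboniferous = 298.9 Ma; start of Cretaceous = 145 Ma.
Gap = 298.9 − 145 = 153.9 Myr.
Periods wholly inside 298.9–145 Ma: Permian (298.9–251.902), Triassic (251.902–201.4), Jurassic (201.4–145).

153.9 million years; Permian, Triassic, Jurassic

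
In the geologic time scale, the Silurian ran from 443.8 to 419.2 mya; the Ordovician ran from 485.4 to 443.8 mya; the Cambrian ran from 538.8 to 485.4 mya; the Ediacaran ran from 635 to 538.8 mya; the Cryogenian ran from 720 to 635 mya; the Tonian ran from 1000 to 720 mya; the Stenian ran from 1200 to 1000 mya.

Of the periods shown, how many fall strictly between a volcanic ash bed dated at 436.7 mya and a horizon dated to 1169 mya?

1169 Ma sits inside the Stenian (1200–1000) and 436.7 Ma inside the Silurian (443.8–419.2); neither of those is wholly between the two dates.
The listed periods lying completely between them are Tonian, Cryogenian, Ediacaran, Cambrian, Ordovician — 5 in all.

5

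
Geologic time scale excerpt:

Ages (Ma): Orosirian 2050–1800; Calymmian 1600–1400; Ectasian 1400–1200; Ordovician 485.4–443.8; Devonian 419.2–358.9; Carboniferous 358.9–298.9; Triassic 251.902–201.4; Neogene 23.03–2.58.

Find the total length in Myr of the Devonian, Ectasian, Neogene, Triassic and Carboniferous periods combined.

Duration is start − end for each: (419.2 − 358.9) + (1400 − 1200) + (23.03 − 2.58) + (251.902 − 201.4) + (358.9 − 298.9).
That is 60.3 + 200 + 20.45 + 50.502 + 60, which totals 391.252 million years.

391.252 million years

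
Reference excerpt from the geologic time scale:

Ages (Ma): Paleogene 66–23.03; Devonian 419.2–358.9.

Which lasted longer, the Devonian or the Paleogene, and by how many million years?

Devonian: 419.2 − 358.9 = 60.3 Myr.
Paleogene: 66 − 23.03 = 42.97 Myr.
Difference: 60.3 − 42.97 = 17.33 Myr, so the Devonian was longer.

Devonian, by 17.33 million years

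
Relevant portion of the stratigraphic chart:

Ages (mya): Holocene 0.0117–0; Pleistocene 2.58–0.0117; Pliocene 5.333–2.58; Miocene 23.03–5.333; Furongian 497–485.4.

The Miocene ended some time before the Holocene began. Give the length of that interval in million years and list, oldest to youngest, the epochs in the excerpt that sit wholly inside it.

The Miocene closes at 5.333 Ma and the Holocene opens at 0.0117 Ma, so the interval is 5.333 − 0.0117 = 5.3213 Myr.
An epoch fits inside if it starts at or after 5.333 Ma and ends at or before 0.0117 Ma; oldest first that gives Pliocene, Pleistocene.

5.3213 million years; Pliocene, Pleistocene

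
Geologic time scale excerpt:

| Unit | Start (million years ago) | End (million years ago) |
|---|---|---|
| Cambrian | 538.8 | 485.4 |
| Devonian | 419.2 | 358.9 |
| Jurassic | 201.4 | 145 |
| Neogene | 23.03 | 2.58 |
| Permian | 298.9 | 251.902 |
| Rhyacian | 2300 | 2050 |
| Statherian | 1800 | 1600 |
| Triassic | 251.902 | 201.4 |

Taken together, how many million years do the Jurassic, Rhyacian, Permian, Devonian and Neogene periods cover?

Each duration: Jurassic = 56.4; Rhyacian = 250; Permian = 46.998; Devonian = 60.3; Neogene = 20.45.
Sum: 56.4 + 250 + 46.998 + 60.3 + 20.45 = 434.148 Myr.

434.148 million years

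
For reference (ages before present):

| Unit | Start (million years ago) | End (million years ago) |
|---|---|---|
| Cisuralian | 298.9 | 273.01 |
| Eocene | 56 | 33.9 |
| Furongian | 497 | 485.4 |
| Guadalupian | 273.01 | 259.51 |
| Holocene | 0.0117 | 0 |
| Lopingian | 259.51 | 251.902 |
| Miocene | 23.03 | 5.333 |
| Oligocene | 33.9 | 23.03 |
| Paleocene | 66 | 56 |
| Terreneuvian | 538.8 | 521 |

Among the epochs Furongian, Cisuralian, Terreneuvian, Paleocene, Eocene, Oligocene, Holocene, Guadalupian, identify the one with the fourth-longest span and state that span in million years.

Durations: Furongian 11.6; Cisuralian 25.89; Terreneuvian 17.8; Paleocene 10; Eocene 22.1; Oligocene 10.87; Holocene 0.0117; Guadalupian 13.5 Myr.
Sorted longest-first: Cisuralian (25.89), Eocene (22.1), Terreneuvian (17.8), Guadalupian (13.5), Furongian (11.6), Oligocene (10.87), Paleocene (10), Holocene (0.0117).
The fourth longest is Guadalupian at 13.5 Myr.

Guadalupian, 13.5 million years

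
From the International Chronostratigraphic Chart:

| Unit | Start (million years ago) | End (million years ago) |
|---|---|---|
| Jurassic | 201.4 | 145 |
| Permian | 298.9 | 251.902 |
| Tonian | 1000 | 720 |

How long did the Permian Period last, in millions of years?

46.998 million years

298.9 − 251.902 = 46.998 million years.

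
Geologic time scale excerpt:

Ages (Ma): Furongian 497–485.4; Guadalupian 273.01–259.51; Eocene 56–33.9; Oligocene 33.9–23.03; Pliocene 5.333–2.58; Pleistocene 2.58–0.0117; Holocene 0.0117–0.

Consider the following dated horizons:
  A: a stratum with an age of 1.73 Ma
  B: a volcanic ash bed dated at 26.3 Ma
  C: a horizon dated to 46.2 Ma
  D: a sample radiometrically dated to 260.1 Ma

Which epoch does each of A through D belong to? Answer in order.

A — Pleistocene; B — Oligocene; C — Eocene; D — Guadalupian

A: 1.73 Ma lies in 2.58–0.0117 Ma, so Pleistocene.
B: 26.3 Ma lies in 33.9–23.03 Ma, so Oligocene.
C: 46.2 Ma lies in 56–33.9 Ma, so Eocene.
D: 260.1 Ma lies in 273.01–259.51 Ma, so Guadalupian.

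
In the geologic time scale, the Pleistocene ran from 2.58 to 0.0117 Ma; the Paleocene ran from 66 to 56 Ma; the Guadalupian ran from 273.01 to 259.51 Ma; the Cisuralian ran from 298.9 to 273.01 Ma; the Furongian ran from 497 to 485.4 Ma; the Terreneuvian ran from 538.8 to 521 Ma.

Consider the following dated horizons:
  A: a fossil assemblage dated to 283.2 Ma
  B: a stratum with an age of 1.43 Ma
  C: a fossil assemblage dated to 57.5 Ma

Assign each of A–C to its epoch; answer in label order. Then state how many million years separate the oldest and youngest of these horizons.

A — Cisuralian; B — Pleistocene; C — Paleocene; span 281.77 million years

A: 283.2 Ma lies in 298.9–273.01 Ma, so Cisuralian.
B: 1.43 Ma lies in 2.58–0.0117 Ma, so Pleistocene.
C: 57.5 Ma lies in 66–56 Ma, so Paleocene.
Oldest = 283.2 Ma, youngest = 1.43 Ma → span 281.77 Myr.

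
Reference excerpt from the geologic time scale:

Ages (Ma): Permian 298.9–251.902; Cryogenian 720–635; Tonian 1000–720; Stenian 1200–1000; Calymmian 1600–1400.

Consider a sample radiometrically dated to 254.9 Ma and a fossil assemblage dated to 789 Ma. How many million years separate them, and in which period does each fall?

Elapsed time: 789 − 254.9 = 534.1 Myr.
254.9 Ma lies within 298.9–251.902 Ma: Permian.
789 Ma lies within 1000–720 Ma: Tonian.

534.1 million years apart; the first in the Permian, the second in the Tonian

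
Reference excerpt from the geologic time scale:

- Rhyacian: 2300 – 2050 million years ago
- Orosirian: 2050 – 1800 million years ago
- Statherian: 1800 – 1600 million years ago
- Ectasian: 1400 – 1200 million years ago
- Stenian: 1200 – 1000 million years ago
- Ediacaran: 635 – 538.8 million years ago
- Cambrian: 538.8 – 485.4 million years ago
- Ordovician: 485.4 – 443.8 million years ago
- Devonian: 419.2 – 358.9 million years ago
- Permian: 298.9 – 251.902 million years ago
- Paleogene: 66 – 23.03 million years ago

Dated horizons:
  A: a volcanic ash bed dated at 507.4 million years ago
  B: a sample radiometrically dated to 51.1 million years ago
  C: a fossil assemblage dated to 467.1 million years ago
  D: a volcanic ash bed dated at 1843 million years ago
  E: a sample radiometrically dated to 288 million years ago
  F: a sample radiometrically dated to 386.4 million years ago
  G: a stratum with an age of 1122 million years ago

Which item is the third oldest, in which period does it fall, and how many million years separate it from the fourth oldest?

Sorted oldest-first by Ma: D (1843), G (1122), A (507.4), C (467.1), F (386.4), E (288), B (51.1).
The third oldest is A at 507.4 Ma, which lies in 538.8–485.4 Ma: the Cambrian.
The fourth oldest is C at 467.1 Ma; separation = |507.4 − 467.1| = 40.3 Myr.

A, in the Cambrian; 40.3 million years to C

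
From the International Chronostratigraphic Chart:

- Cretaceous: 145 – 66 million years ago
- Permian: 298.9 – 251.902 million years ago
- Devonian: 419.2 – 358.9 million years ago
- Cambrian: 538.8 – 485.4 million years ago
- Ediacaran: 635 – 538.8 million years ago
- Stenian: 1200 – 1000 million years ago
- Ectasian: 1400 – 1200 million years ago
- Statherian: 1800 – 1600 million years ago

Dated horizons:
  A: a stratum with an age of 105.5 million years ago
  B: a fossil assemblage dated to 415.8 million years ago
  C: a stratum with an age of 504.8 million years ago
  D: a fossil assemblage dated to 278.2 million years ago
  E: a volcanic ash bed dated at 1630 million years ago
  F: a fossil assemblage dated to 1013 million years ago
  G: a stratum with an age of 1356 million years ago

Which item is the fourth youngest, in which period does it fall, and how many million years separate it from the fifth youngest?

C, in the Cambrian; 508.2 million years to F

Sorted youngest-first by Ma: A (105.5), D (278.2), B (415.8), C (504.8), F (1013), G (1356), E (1630).
The fourth youngest is C at 504.8 Ma, which lies in 538.8–485.4 Ma: the Cambrian.
The fifth youngest is F at 1013 Ma; separation = |504.8 − 1013| = 508.2 Myr.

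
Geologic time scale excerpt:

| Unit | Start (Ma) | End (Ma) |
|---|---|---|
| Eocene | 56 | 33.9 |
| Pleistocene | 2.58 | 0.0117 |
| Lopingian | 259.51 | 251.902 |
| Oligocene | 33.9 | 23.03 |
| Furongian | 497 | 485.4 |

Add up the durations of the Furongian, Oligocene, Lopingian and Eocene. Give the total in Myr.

52.178 million years

Duration is start − end for each: (497 − 485.4) + (33.9 − 23.03) + (259.51 − 251.902) + (56 − 33.9).
That is 11.6 + 10.87 + 7.608 + 22.1, which totals 52.178 million years.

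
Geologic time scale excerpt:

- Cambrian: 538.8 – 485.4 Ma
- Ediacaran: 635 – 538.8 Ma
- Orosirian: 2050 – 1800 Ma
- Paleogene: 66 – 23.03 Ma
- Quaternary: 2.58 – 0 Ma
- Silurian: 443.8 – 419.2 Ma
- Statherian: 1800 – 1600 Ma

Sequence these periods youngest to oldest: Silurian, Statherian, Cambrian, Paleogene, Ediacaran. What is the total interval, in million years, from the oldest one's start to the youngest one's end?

Paleogene → Silurian → Cambrian → Ediacaran → Statherian; total span 1776.97 Myr

From the excerpt: Silurian 443.8–419.2; Statherian 1800–1600; Cambrian 538.8–485.4; Paleogene 66–23.03; Ediacaran 635–538.8 (Ma).
Larger Ma is earlier, so the oldest is Statherian and the youngest is Paleogene; youngest to oldest: Paleogene, Silurian, Cambrian, Ediacaran, Statherian.
Oldest start 1800 minus youngest end 23.03 gives 1776.97 Myr overall.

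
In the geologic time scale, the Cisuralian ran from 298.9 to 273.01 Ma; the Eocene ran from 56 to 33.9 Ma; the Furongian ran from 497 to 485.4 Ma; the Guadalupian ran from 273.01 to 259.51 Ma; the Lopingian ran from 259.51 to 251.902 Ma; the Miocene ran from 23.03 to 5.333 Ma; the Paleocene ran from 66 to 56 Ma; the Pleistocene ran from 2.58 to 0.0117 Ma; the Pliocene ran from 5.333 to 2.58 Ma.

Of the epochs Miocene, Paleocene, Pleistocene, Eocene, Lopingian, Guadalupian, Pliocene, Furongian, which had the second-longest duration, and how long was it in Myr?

Miocene, 17.697 million years

Start − end for each: Miocene 23.03 − 5.333 = 17.697; Paleocene 66 − 56 = 10; Pleistocene 2.58 − 0.0117 = 2.5683; Eocene 56 − 33.9 = 22.1; Lopingian 259.51 − 251.902 = 7.608; Guadalupian 273.01 − 259.51 = 13.5; Pliocene 5.333 − 2.58 = 2.753; Furongian 497 − 485.4 = 11.6.
Ranking these from longest: Eocene > Miocene > Guadalupian > Furongian > Paleocene > Lopingian > Pliocene > Pleistocene.
Position 2 in that ranking is Miocene, which lasted 17.697 Myr.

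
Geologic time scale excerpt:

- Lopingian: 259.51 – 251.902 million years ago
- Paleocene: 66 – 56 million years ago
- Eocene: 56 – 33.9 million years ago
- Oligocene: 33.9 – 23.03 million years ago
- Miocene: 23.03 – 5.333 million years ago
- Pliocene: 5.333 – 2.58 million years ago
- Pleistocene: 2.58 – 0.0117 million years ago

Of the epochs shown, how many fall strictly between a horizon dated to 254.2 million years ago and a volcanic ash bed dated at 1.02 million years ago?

The older date is 254.2 Ma and the younger is 1.02 Ma.
Epochs with start < 254.2 and end > 1.02 Ma: Paleocene (66–56), Eocene (56–33.9), Oligocene (33.9–23.03), Miocene (23.03–5.333), Pliocene (5.333–2.58).
That is 5 complete epochs.

5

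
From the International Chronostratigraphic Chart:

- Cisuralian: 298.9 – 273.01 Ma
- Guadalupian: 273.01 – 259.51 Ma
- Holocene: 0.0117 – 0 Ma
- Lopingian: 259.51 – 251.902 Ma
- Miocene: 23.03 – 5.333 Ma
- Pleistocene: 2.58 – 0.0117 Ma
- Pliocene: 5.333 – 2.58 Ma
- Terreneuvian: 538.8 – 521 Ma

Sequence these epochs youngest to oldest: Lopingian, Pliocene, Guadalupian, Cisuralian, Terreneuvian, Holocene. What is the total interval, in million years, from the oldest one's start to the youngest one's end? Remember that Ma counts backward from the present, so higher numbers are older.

Holocene → Pliocene → Lopingian → Guadalupian → Cisuralian → Terreneuvian; total span 538.8 Myr

Start ages (Ma): Terreneuvian 538.8, Cisuralian 298.9, Guadalupian 273.01, Lopingian 259.51, Pliocene 5.333, Holocene 0.0117.
Ordered youngest to oldest: Holocene, Pliocene, Lopingian, Guadalupian, Cisuralian, Terreneuvian.
Span = 538.8 − 0 = 538.8 Myr.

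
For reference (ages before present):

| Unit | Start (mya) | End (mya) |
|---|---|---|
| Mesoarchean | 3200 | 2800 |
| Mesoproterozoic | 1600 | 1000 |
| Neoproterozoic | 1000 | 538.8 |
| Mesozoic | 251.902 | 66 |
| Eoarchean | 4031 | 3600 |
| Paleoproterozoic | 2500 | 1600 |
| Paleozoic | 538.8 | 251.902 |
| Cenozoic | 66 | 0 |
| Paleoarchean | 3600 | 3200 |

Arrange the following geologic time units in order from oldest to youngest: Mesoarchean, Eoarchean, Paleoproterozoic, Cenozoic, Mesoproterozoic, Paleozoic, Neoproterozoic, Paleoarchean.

Sorting by start age (descending Ma, since larger Ma = older): Eoarchean start 4031, Paleoarchean start 3600, Mesoarchean start 3200, Paleoproterozoic start 2500, Mesoproterozoic start 1600, Neoproterozoic start 1000, Paleozoic start 538.8, Cenozoic start 66.

Eoarchean, Paleoarchean, Mesoarchean, Paleoproterozoic, Mesoproterozoic, Neoproterozoic, Paleozoic, Cenozoic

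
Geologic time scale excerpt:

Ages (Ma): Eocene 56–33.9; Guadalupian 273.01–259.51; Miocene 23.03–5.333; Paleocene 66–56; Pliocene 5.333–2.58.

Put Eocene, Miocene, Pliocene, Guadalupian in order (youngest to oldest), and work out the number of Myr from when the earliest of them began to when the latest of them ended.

From the excerpt: Eocene 56–33.9; Miocene 23.03–5.333; Pliocene 5.333–2.58; Guadalupian 273.01–259.51 (Ma).
Larger Ma is earlier, so the oldest is Guadalupian and the youngest is Pliocene; youngest to oldest: Pliocene, Miocene, Eocene, Guadalupian.
Oldest start 273.01 minus youngest end 2.58 gives 270.43 Myr overall.

Pliocene → Miocene → Eocene → Guadalupian; total span 270.43 Myr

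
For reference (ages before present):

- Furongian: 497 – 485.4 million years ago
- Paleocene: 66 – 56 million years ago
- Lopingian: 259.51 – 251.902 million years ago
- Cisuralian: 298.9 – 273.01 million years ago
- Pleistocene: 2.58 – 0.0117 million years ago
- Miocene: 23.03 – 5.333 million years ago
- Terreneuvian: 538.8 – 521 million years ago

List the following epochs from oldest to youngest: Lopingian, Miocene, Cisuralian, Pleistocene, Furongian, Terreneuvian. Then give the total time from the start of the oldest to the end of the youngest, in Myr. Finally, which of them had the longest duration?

Terreneuvian, Furongian, Cisuralian, Lopingian, Miocene, Pleistocene; total span 538.7883 Myr; longest is Cisuralian

Start ages (Ma): Terreneuvian 538.8, Furongian 497, Cisuralian 298.9, Lopingian 259.51, Miocene 23.03, Pleistocene 2.58.
Ordered oldest to youngest: Terreneuvian, Furongian, Cisuralian, Lopingian, Miocene, Pleistocene.
Span = 538.8 − 0.0117 = 538.7883 Myr.
Durations: Miocene 17.697, Lopingian 7.608, Terreneuvian 17.8, Furongian 11.6, Pleistocene 2.5683, Cisuralian 25.89 → longest is Cisuralian (25.89 Myr).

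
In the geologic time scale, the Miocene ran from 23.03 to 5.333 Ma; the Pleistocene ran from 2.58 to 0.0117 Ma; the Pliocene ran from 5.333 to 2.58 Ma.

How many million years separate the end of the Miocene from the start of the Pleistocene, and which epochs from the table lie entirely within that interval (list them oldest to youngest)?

End of Miocene = 5.333 Ma; start of Pleistocene = 2.58 Ma.
Gap = 5.333 − 2.58 = 2.753 Myr.
Epochs wholly inside 5.333–2.58 Ma: Pliocene (5.333–2.58).

2.753 million years; Pliocene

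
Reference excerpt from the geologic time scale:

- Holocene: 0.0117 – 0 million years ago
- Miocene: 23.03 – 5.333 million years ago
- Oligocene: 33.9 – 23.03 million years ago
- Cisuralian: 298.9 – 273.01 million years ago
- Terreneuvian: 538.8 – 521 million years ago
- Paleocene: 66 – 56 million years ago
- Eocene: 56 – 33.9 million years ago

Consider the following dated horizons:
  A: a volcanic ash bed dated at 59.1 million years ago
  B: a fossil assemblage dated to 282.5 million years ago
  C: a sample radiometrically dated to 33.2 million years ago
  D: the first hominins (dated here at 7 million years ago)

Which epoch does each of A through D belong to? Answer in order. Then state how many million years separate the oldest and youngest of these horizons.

Match each age against the start–end ranges in the excerpt: A = 59.1 Ma → Paleocene (66–56); B = 282.5 Ma → Cisuralian (298.9–273.01); C = 33.2 Ma → Oligocene (33.9–23.03); D = 7 Ma → Miocene (23.03–5.333).
The largest age is 282.5 Ma and the smallest is 7 Ma; their difference is 275.5 Myr.

A — Paleocene; B — Cisuralian; C — Oligocene; D — Miocene; span 275.5 million years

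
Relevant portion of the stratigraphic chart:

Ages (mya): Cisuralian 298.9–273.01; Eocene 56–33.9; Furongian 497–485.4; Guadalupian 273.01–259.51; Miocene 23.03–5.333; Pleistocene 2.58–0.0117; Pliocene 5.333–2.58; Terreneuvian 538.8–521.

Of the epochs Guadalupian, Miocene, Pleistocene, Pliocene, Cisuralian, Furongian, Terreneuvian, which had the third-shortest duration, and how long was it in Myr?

Furongian, 11.6 million years

Durations: Guadalupian 13.5; Miocene 17.697; Pleistocene 2.5683; Pliocene 2.753; Cisuralian 25.89; Furongian 11.6; Terreneuvian 17.8 Myr.
Sorted shortest-first: Pleistocene (2.5683), Pliocene (2.753), Furongian (11.6), Guadalupian (13.5), Miocene (17.697), Terreneuvian (17.8), Cisuralian (25.89).
The third shortest is Furongian at 11.6 Myr.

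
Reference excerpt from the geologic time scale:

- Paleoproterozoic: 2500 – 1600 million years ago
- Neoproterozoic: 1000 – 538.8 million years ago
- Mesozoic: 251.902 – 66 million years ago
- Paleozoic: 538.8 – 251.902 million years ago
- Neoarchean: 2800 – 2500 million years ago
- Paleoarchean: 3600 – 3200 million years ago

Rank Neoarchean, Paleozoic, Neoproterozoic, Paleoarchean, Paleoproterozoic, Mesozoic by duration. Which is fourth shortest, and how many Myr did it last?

Paleoarchean, 400 million years

Start − end for each: Neoarchean 2800 − 2500 = 300; Paleozoic 538.8 − 251.902 = 286.898; Neoproterozoic 1000 − 538.8 = 461.2; Paleoarchean 3600 − 3200 = 400; Paleoproterozoic 2500 − 1600 = 900; Mesozoic 251.902 − 66 = 185.902.
Ranking these from shortest: Mesozoic < Paleozoic < Neoarchean < Paleoarchean < Neoproterozoic < Paleoproterozoic.
Position 4 in that ranking is Paleoarchean, which lasted 400 Myr.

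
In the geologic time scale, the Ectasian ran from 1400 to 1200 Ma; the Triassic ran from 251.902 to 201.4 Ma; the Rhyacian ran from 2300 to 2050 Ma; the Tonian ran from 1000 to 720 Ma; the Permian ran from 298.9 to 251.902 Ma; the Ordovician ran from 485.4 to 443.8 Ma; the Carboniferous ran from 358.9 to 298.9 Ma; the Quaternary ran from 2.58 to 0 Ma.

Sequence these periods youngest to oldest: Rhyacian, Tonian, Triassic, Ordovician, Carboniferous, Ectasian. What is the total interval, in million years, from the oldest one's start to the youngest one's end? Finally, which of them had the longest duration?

Triassic → Carboniferous → Ordovician → Tonian → Ectasian → Rhyacian; total span 2098.6 Myr; longest is Tonian

Start ages (Ma): Rhyacian 2300, Ectasian 1400, Tonian 1000, Ordovician 485.4, Carboniferous 358.9, Triassic 251.902.
Ordered youngest to oldest: Triassic, Carboniferous, Ordovician, Tonian, Ectasian, Rhyacian.
Span = 2300 − 201.4 = 2098.6 Myr.
Durations: Ordovician 41.6, Ectasian 200, Carboniferous 60, Rhyacian 250, Tonian 280, Triassic 50.502 → longest is Tonian (280 Myr).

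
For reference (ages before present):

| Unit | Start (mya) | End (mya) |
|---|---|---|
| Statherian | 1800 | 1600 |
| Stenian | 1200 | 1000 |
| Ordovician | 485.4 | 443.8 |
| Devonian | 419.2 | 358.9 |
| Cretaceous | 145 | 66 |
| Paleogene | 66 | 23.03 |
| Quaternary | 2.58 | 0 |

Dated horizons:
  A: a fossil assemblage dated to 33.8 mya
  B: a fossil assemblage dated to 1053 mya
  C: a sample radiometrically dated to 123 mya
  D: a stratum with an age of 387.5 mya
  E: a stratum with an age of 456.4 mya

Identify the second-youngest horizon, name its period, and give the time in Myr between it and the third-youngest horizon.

C, in the Cretaceous; 264.5 million years to D

Smaller Ma means younger, so youngest first: A 33.8 < C 123 < D 387.5 < E 456.4 < B 1053.
Counting 2 along gives C (123 Ma); the excerpt puts that inside the Cretaceous, 145–66 Ma.
Next in line is D (387.5 Ma), and 387.5 − 123 = 264.5 Myr.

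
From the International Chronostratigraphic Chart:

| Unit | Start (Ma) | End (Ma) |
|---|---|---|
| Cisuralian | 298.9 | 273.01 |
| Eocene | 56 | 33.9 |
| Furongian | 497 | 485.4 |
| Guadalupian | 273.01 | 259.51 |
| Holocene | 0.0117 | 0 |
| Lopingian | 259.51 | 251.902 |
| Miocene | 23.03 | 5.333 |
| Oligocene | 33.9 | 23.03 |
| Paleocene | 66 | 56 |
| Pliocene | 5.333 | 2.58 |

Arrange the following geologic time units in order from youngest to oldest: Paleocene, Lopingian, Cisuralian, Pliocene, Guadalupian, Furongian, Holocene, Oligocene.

Read off each span (Ma): Paleocene 66–56; Lopingian 259.51–251.902; Cisuralian 298.9–273.01; Pliocene 5.333–2.58; Guadalupian 273.01–259.51; Furongian 497–485.4; Holocene 0.0117–0; Oligocene 33.9–23.03.
Larger Ma is older, so oldest→youngest is Furongian, Cisuralian, Guadalupian, Lopingian, Paleocene, Oligocene, Pliocene, Holocene; reverse it for youngest→oldest.

Holocene, Pliocene, Oligocene, Paleocene, Lopingian, Guadalupian, Cisuralian, Furongian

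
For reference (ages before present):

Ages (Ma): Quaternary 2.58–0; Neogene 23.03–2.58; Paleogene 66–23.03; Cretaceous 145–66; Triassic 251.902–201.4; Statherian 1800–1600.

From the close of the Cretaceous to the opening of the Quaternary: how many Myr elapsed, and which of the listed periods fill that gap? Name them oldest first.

End of Cretaceous = 66 Ma; start of Quaternary = 2.58 Ma.
Gap = 66 − 2.58 = 63.42 Myr.
Periods wholly inside 66–2.58 Ma: Paleogene (66–23.03), Neogene (23.03–2.58).

63.42 million years; Paleogene, Neogene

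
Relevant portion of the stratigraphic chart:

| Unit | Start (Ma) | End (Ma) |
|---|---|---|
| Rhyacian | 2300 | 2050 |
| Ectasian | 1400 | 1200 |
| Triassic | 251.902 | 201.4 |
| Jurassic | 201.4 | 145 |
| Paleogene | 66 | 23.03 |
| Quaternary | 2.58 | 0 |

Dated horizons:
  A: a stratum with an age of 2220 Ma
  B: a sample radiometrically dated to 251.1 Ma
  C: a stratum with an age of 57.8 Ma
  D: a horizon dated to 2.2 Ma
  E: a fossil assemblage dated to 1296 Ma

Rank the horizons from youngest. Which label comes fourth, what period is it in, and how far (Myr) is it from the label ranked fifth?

Sorted youngest-first by Ma: D (2.2), C (57.8), B (251.1), E (1296), A (2220).
The fourth youngest is E at 1296 Ma, which lies in 1400–1200 Ma: the Ectasian.
The fifth youngest is A at 2220 Ma; separation = |1296 − 2220| = 924 Myr.

E, in the Ectasian; 924 million years to A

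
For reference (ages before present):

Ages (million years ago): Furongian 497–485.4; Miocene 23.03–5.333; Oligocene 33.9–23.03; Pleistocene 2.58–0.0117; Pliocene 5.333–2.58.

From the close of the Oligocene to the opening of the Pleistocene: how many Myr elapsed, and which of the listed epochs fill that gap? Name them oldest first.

20.45 million years; Miocene, Pliocene

The Oligocene closes at 23.03 Ma and the Pleistocene opens at 2.58 Ma, so the interval is 23.03 − 2.58 = 20.45 Myr.
An epoch fits inside if it starts at or after 23.03 Ma and ends at or before 2.58 Ma; oldest first that gives Miocene, Pliocene.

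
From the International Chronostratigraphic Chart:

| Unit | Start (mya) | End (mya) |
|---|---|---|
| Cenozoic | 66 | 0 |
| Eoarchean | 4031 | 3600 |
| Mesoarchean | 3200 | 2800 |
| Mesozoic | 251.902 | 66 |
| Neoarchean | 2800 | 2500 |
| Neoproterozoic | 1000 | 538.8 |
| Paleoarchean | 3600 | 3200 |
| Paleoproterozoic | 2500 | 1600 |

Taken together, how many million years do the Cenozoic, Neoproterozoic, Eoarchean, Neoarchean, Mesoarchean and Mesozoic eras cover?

Each duration: Cenozoic = 66; Neoproterozoic = 461.2; Eoarchean = 431; Neoarchean = 300; Mesoarchean = 400; Mesozoic = 185.902.
Sum: 66 + 461.2 + 431 + 300 + 400 + 185.902 = 1844.102 Myr.

1844.102 million years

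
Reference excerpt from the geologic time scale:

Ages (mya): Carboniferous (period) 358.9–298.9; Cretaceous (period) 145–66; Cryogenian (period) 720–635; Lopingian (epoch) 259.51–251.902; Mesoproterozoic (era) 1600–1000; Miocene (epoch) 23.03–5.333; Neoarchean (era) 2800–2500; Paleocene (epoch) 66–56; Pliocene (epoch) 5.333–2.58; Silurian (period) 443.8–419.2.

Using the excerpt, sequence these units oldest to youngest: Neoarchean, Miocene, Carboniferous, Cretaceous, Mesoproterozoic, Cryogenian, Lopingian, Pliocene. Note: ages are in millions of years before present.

The oldest of these is Neoarchean (starts 2800 Ma) and the youngest is Pliocene (ends 2.58 Ma).
In between, by decreasing start age: Mesoproterozoic (1600), Cryogenian (720), Carboniferous (358.9), Lopingian (259.51), Cretaceous (145), Miocene (23.03).

Neoarchean, Mesoproterozoic, Cryogenian, Carboniferous, Lopingian, Cretaceous, Miocene, Pliocene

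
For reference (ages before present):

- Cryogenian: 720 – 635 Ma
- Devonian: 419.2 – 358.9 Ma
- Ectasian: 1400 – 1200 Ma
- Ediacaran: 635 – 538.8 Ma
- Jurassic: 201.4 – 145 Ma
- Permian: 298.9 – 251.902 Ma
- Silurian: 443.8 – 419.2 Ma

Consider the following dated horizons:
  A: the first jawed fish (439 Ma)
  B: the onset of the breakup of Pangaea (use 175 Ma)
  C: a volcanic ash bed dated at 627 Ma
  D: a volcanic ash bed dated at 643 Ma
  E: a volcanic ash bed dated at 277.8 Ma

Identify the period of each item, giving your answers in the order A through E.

A: 439 Ma lies in 443.8–419.2 Ma, so Silurian.
B: 175 Ma lies in 201.4–145 Ma, so Jurassic.
C: 627 Ma lies in 635–538.8 Ma, so Ediacaran.
D: 643 Ma lies in 720–635 Ma, so Cryogenian.
E: 277.8 Ma lies in 298.9–251.902 Ma, so Permian.

A — Silurian; B — Jurassic; C — Ediacaran; D — Cryogenian; E — Permian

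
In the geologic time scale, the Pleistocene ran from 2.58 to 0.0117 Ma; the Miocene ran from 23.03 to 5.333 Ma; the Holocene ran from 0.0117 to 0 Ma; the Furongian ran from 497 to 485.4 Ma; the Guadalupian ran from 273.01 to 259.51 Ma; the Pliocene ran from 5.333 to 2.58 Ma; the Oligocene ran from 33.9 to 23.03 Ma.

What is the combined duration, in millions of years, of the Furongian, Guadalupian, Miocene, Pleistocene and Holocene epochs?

45.377 million years

Each duration: Furongian = 11.6; Guadalupian = 13.5; Miocene = 17.697; Pleistocene = 2.5683; Holocene = 0.0117.
Sum: 11.6 + 13.5 + 17.697 + 2.5683 + 0.0117 = 45.377 Myr.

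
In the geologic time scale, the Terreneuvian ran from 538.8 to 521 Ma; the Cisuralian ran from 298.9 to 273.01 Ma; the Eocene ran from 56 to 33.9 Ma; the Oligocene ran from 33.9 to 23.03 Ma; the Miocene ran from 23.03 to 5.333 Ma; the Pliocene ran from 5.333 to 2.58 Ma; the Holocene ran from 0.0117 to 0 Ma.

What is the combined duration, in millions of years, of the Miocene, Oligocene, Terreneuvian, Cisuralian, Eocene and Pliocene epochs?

97.11 million years

Duration is start − end for each: (23.03 − 5.333) + (33.9 − 23.03) + (538.8 − 521) + (298.9 − 273.01) + (56 − 33.9) + (5.333 − 2.58).
That is 17.697 + 10.87 + 17.8 + 25.89 + 22.1 + 2.753, which totals 97.11 million years.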